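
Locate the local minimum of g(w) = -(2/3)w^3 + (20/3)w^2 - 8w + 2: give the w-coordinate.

2/3

g'(w) = -2w^2 + (40/3)w - 8 = 0 at w = 2/3, 6.
Second-derivative test with g''(w) = -4w + 40/3: g''(2/3) = 32/3 > 0 ⇒ local minimum; g''(6) = -32/3 < 0 ⇒ local maximum.
The local minimum is g(2/3) = -46/81.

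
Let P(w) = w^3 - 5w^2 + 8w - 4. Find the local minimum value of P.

Critical points: P'(w) = 3w^2 - 10w + 8 vanishes at w = 4/3, 2.
P''(w) = 6w - 10. P''(4/3) = -2 < 0 ⇒ local maximum; P''(2) = 2 > 0 ⇒ local minimum.
So the local minimum value is P(2) = 0.

0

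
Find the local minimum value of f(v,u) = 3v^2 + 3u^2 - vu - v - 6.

-213/35

∂f/∂v = 6v - u - 1 = 0 and ∂f/∂u = -v + 6u = 0, so (v, u) = (6/35, 1/35).
The Hessian has f_{vv} = 6, f_{uu} = 6, f_{vu} = -1, giving D = 35 > 0 with f_{vv} > 0, so the point is a local minimum.
f(6/35, 1/35) = -213/35.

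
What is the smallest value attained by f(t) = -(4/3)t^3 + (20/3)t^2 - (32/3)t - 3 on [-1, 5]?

-169/3

f'(t) = -4t^2 + (40/3)t - 32/3, which vanishes at t = 4/3 and t = 2.
Candidates: f(-1) = 47/3,  f(4/3) = -691/81,  f(2) = -25/3,  f(5) = -169/3.
So the minimum is f(5) = -169/3.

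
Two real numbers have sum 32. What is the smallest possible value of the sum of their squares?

With a + b = 32, a^2 + b^2 = a^2 + (32 − a)^2.
The derivative 2a − 2(32 − a) = 4a − 64 vanishes at a = 16; second derivative 4 > 0, a minimum.
The minimum is 2·(16)^2 = 512.

512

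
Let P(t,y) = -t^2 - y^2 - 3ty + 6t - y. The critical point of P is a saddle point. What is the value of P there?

∂P/∂t = -2t - 3y + 6 = 0 and ∂P/∂y = -3t - 2y - 1 = 0, so (t, y) = (-3, 4).
The Hessian has P_{tt} = -2, P_{yy} = -2, P_{ty} = -3, giving D = -5 < 0, so the point is a saddle point.
P(-3, 4) = -11.

-11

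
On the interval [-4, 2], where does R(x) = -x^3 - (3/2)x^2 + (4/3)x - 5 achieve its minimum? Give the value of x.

R'(x) = -3x^2 - 3x + 4/3, which vanishes at x = -4/3 and x = 1/3.
Compare values at every candidate in [-4, 2]: R(-4) = 89/3, R(-4/3) = -191/27, R(1/3) = -257/54, R(2) = -49/3.
The minimum over the interval is -49/3, attained at x = 2.

2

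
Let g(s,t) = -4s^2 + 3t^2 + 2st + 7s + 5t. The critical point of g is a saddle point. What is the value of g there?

∂g/∂s = -8s + 2t + 7 = 0 and ∂g/∂t = 2s + 6t + 5 = 0, so (s, t) = (8/13, -27/26).
The Hessian has g_{ss} = -8, g_{tt} = 6, g_{st} = 2, giving D = -52 < 0, so the point is a saddle point.
g(8/13, -27/26) = -23/52.

-23/52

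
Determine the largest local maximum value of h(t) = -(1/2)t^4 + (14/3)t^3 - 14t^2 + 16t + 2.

h'(t) = -2t^3 + 14t^2 - 28t + 16. Setting h'(t) = 0 gives t ∈ {1, 2, 4}.
Since h''(t) = -6t^2 + 28t - 28, we get h''(1) = -6 < 0 ⇒ local maximum; h''(2) = 4 > 0 ⇒ local minimum; h''(4) = -12 < 0 ⇒ local maximum.
So the largest local maximum value is h(4) = 38/3.

38/3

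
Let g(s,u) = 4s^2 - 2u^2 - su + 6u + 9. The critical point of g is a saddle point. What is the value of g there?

∂g/∂s = 8s - u = 0 and ∂g/∂u = -s - 4u + 6 = 0, so (s, u) = (2/11, 16/11).
The Hessian has g_{ss} = 8, g_{uu} = -4, g_{su} = -1, giving D = -33 < 0, so the point is a saddle point.
g(2/11, 16/11) = 147/11.

147/11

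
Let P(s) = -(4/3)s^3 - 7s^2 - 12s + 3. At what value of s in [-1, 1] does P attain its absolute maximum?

The derivative is -4s^2 - 14s - 12, which has no zeros in [-1, 1].
Candidates: P(-1) = 28/3, P(1) = -52/3.
The maximum over the interval is 28/3, attained at s = -1.

-1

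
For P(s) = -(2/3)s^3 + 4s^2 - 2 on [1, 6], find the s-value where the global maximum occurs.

4

The derivative is -2s^2 + 8s, whose only zero in [1, 6] is s = 4.
Evaluating at the critical points and endpoints: P(1) = 4/3,  P(4) = 58/3,  P(6) = -2.
The maximum over the interval is 58/3, attained at s = 4.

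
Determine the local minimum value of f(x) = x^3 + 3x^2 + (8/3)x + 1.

Critical points: f'(x) = 3x^2 + 6x + 8/3 vanishes at x = -4/3, -2/3.
Second-derivative test with f''(x) = 6x + 6: f''(-4/3) = -2 < 0 ⇒ local maximum; f''(-2/3) = 2 > 0 ⇒ local minimum.
So the local minimum value is f(-2/3) = 7/27.

7/27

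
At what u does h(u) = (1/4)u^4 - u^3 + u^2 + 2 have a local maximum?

h'(u) = u^3 - 3u^2 + 2u. Setting h'(u) = 0 gives u ∈ {0, 1, 2}.
h''(u) = 3u^2 - 6u + 2. h''(0) = 2 > 0 ⇒ local minimum; h''(1) = -1 < 0 ⇒ local maximum; h''(2) = 2 > 0 ⇒ local minimum.
Thus h has its local maximum at u = 1, with value 9/4.

1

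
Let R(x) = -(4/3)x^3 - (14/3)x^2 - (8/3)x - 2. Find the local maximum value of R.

Critical points: R'(x) = -4x^2 - (28/3)x - 8/3 vanishes at x = -2, -1/3.
R''(x) = -8x - 28/3. R''(-2) = 20/3 > 0 ⇒ local minimum; R''(-1/3) = -20/3 < 0 ⇒ local maximum.
So the local maximum value is R(-1/3) = -128/81.

-128/81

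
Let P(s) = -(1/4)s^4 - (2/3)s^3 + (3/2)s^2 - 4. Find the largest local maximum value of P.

P'(s) = -s^3 - 2s^2 + 3s. Setting P'(s) = 0 gives s ∈ {-3, 0, 1}.
P''(s) = -3s^2 - 4s + 3. P''(-3) = -12 < 0 ⇒ local maximum; P''(0) = 3 > 0 ⇒ local minimum; P''(1) = -4 < 0 ⇒ local maximum.
The largest local maximum is P(-3) = 29/4.

29/4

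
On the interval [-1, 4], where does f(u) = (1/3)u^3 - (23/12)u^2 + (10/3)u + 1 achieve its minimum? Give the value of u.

f'(u) = u^2 - (23/6)u + 10/3, which vanishes at u = 4/3 and u = 5/2.
Evaluating at the critical points and endpoints: f(-1) = -55/12, f(4/3) = 229/81, f(5/2) = 41/16, f(4) = 5.
So the minimum is f(-1) = -55/12.

-1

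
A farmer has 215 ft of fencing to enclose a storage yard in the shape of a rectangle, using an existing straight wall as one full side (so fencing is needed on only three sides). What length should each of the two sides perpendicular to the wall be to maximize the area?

Let the sides perpendicular to the wall have length x and the parallel side y, so 2x + y = 215 and the area is A = xy = x(215 − 2x).
A'(x) = 215 − 4x = 0 gives x = 215/4, and A''(x) = −4 < 0 confirms a maximum.
Then y = 215 − 2·215/4 = 215/2 and A = 46225/8.

215/4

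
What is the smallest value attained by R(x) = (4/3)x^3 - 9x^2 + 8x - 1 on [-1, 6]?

-83/3

The derivative is 4x^2 - 18x + 8, which vanishes at x = 1/2 and x = 4.
Candidates: R(-1) = -58/3, R(1/2) = 11/12, R(4) = -83/3, R(6) = 11.
So the minimum is R(4) = -83/3.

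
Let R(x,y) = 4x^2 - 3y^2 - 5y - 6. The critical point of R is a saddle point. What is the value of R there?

-47/12

∂R/∂x = 8x = 0 and ∂R/∂y = -6y - 5 = 0, so (x, y) = (0, -5/6).
The Hessian has R_{xx} = 8, R_{yy} = -6, R_{xy} = 0, giving D = -48 < 0, so the point is a saddle point.
R(0, -5/6) = -47/12.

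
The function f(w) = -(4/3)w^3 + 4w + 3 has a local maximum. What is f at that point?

17/3

f'(w) = -4w^2 + 4. Setting f'(w) = 0 gives w ∈ {-1, 1}.
f''(w) = -8w. f''(-1) = 8 > 0 ⇒ local minimum; f''(1) = -8 < 0 ⇒ local maximum.
Thus f has its local maximum at w = 1, with value 17/3.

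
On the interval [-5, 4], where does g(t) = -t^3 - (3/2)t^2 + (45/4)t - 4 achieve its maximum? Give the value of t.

Differentiating, g'(t) = -3t^2 - 3t + 45/4; which vanishes at t = -5/2 and t = 3/2.
Candidates: g(-5) = 109/4, g(-5/2) = -207/8, g(3/2) = 49/8, g(4) = -47.
The maximum over the interval is 109/4, attained at t = -5.

-5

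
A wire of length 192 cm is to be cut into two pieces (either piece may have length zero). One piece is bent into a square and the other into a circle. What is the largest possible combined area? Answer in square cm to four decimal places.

Let x be the length used for the square. Square side x/4; circle radius (192−x)/(2π).
A(x) = (x/4)² + π·((192−x)/(2π))² = x²/16 + (192−x)²/(4π) for 0 ≤ x ≤ 192. A'(x) = x/8 − (192−x)/(2π) = 0 gives x = 4·192/(π+4) ≈ 107.5390.
A'' > 0, so the interior critical point is a minimum; the maximum is at an endpoint. A(0) = 2933.5439 and A(192) = 2304.0000, so the largest area is 2933.5439.

2933.5439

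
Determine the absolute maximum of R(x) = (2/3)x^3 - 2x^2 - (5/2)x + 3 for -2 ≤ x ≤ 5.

143/6

Differentiating, R'(x) = 2x^2 - 4x - 5/2; which vanishes at x = -1/2 and x = 5/2.
Compare values at every candidate in [-2, 5]: R(-2) = -16/3; R(-1/2) = 11/3; R(5/2) = -16/3; R(5) = 143/6.
The maximum over the interval is 143/6, attained at x = 5.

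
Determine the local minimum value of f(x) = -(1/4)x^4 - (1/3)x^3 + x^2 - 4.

f'(x) = -x^3 - x^2 + 2x = 0 at x = -2, 0, 1.
Second-derivative test with f''(x) = -3x^2 - 2x + 2: f''(-2) = -6 < 0 ⇒ local maximum; f''(0) = 2 > 0 ⇒ local minimum; f''(1) = -3 < 0 ⇒ local maximum.
The local minimum is f(0) = -4.

-4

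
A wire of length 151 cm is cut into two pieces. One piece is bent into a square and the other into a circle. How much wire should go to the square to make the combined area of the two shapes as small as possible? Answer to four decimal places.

84.5750

Let x be the length used for the square. Square side x/4; circle radius (151−x)/(2π).
A(x) = (x/4)² + π·((151−x)/(2π))² = x²/16 + (151−x)²/(4π) for 0 ≤ x ≤ 151. A'(x) = x/8 − (151−x)/(2π) = 0 gives x = 4·151/(π+4) ≈ 84.5750.
A'' = 1/8 + 1/(2π) > 0, so this gives the minimum combined area; x ≈ 84.5750 cm to the square.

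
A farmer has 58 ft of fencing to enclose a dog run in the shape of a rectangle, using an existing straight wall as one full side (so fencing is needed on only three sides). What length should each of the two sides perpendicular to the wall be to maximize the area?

Let the sides perpendicular to the wall have length x and the parallel side y, so 2x + y = 58 and the area is A = xy = x(58 − 2x).
A'(x) = 58 − 4x = 0 gives x = 29/2, and A''(x) = −4 < 0 confirms a maximum.
Then y = 58 − 2·29/2 = 29 and A = 841/2.

29/2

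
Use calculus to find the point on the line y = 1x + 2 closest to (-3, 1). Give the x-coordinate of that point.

-2

Minimize D(x)^2 = (x + 3)^2 + (x + 1)^2.
d/dx[D^2] = 2(x + 3) + 2·1·(x + 1) = 0 ⇒ x = -2.
Then y = 0 and the distance is √(2) ≈ 1.4142.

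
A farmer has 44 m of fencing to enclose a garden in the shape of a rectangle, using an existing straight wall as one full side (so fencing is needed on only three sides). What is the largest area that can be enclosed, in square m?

Let the sides perpendicular to the wall have length x and the parallel side y, so 2x + y = 44 and the area is A = xy = x(44 − 2x).
A'(x) = 44 − 4x = 0 gives x = 11, and A''(x) = −4 < 0 confirms a maximum.
Then y = 44 − 2·11 = 22 and A = 242.

242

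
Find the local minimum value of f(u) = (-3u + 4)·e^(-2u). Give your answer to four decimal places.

-0.0383

f'(u) = (-3)·e^(-2u) + (-3u + 4)·(-2)·e^(-2u) = (6u - 11)·e^(-2u). Since e^(-2u) > 0, the only critical point is u = 11/6.
f''(11/6) has the same sign as 6 > 0, so this is a local minimum.
f(11/6) = (-3/2)·e^(-11/3) ≈ -0.0383.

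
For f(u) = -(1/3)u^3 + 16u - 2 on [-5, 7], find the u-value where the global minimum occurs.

-4

The derivative is -u^2 + 16, which vanishes at u = -4 and u = 4.
Compare values at every candidate in [-5, 7]: f(-5) = -121/3; f(-4) = -134/3; f(4) = 122/3; f(7) = -13/3.
The minimum over the interval is -134/3, attained at u = -4.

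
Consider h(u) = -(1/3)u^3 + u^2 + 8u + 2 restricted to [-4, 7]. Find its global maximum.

86/3

Differentiating, h'(u) = -u^2 + 2u + 8; which vanishes at u = -2 and u = 4.
Evaluating at the critical points and endpoints: h(-4) = 22/3,  h(-2) = -22/3,  h(4) = 86/3,  h(7) = -22/3.
So the maximum is h(4) = 86/3.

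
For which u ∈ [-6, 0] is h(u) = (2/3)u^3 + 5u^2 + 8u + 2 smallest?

h'(u) = 2u^2 + 10u + 8, which vanishes at u = -4 and u = -1.
Compare values at every candidate in [-6, 0]: h(-6) = -10, h(-4) = 22/3, h(-1) = -5/3, h(0) = 2.
So the minimum is h(-6) = -10.

-6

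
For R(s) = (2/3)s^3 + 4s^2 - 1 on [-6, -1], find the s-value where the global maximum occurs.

R'(s) = 2s^2 + 8s, whose only zero in [-6, -1] is s = -4.
Candidates: R(-6) = -1,  R(-4) = 61/3,  R(-1) = 7/3.
So the maximum is R(-4) = 61/3.

-4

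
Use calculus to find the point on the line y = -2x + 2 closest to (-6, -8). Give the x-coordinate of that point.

14/5

Minimize D(x)^2 = (x + 6)^2 + (-2x + 10)^2.
d/dx[D^2] = 2(x + 6) + 2·(-2)·(-2x + 10) = 0 ⇒ x = 14/5.
Then y = -18/5 and the distance is √(484/5) ≈ 9.8387.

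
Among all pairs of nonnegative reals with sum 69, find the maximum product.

4761/4

With x + y = 69, the product is P(x) = x(69 − x).
P'(x) = 69 − 2x = 0 gives x = 69/2; P'' = −2 < 0, so this is the maximum.
P = 69/2·69/2 = 4761/4.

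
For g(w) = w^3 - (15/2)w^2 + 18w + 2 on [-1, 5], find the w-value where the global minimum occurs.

Differentiating, g'(w) = 3w^2 - 15w + 18; which vanishes at w = 2 and w = 3.
Candidates: g(-1) = -49/2, g(2) = 16, g(3) = 31/2, g(5) = 59/2.
The minimum over the interval is -49/2, attained at w = -1.

-1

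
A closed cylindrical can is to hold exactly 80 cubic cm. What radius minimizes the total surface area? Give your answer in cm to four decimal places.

With radius r and height h, πr²h = 80 so h = 80/(πr²), and S(r) = 2πr² + 2πrh = 2πr² + 2·80/r.
S'(r) = 4πr − 2·80/r² = 0 ⇒ r³ = 80/(2π), so r ≈ 2.3351 and h = 2r ≈ 4.6702.
S''(r) = 4π + 4·80/r³ > 0, so this is the minimum; S ≈ 102.7798.

2.3351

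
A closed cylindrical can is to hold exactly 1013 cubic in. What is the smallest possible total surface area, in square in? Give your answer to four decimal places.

With radius r and height h, πr²h = 1013 so h = 1013/(πr²), and S(r) = 2πr² + 2πrh = 2πr² + 2·1013/r.
S'(r) = 4πr − 2·1013/r² = 0 ⇒ r³ = 1013/(2π), so r ≈ 5.4426 and h = 2r ≈ 10.8853.
S''(r) = 4π + 4·1013/r³ > 0, so this is the minimum; S ≈ 558.3684.

558.3684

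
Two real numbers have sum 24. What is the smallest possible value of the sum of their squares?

288

With a + b = 24, a^2 + b^2 = a^2 + (24 − a)^2.
The derivative 2a − 2(24 − a) = 4a − 48 vanishes at a = 12; second derivative 4 > 0, a minimum.
The minimum is 2·(12)^2 = 288.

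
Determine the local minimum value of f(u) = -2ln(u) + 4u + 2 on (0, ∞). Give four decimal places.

f'(u) = -2/u + 4 = 0 gives u = 1/2.
f''(u) = 2/u², which is positive for u > 0, so this is a local minimum.
f(1/2) = -2·ln(1/2) + 2 + 2 ≈ 5.3863.

5.3863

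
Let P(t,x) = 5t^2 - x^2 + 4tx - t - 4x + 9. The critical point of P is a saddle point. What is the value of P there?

∂P/∂t = 10t + 4x - 1 = 0 and ∂P/∂x = 4t - 2x - 4 = 0, so (t, x) = (1/2, -1).
The Hessian has P_{tt} = 10, P_{xx} = -2, P_{tx} = 4, giving D = -36 < 0, so the point is a saddle point.
P(1/2, -1) = 43/4.

43/4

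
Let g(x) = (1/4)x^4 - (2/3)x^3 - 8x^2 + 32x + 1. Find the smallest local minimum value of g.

-445/3

g'(x) = x^3 - 2x^2 - 16x + 32. Setting g'(x) = 0 gives x ∈ {-4, 2, 4}.
g''(x) = 3x^2 - 4x - 16. g''(-4) = 48 > 0 ⇒ local minimum; g''(2) = -12 < 0 ⇒ local maximum; g''(4) = 16 > 0 ⇒ local minimum.
So the smallest local minimum value is g(-4) = -445/3.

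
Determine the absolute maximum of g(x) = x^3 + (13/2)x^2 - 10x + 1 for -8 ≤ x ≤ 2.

g'(x) = 3x^2 + 13x - 10, which vanishes at x = -5 and x = 2/3.
Candidates: g(-8) = -15; g(-5) = 177/2; g(2/3) = -67/27; g(2) = 15.
The maximum over the interval is 177/2, attained at x = -5.

177/2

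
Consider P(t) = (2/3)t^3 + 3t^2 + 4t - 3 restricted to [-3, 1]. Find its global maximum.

Differentiating, P'(t) = 2t^2 + 6t + 4; which vanishes at t = -2 and t = -1.
Compare values at every candidate in [-3, 1]: P(-3) = -6, P(-2) = -13/3, P(-1) = -14/3, P(1) = 14/3.
Hence the absolute maximum is 14/3 at t = 1.

14/3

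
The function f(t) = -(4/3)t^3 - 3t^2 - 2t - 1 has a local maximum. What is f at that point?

-7/12

f'(t) = -4t^2 - 6t - 2 = 0 at t = -1, -1/2.
Second-derivative test with f''(t) = -8t - 6: f''(-1) = 2 > 0 ⇒ local minimum; f''(-1/2) = -2 < 0 ⇒ local maximum.
The local maximum is f(-1/2) = -7/12.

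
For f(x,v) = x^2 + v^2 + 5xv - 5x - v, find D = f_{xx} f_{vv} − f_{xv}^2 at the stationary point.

-21

∂f/∂x = 2x + 5v - 5 = 0 and ∂f/∂v = 5x + 2v - 1 = 0, so (x, v) = (-5/21, 23/21).
The Hessian has f_{xx} = 2, f_{vv} = 2, f_{xv} = 5, giving D = -21 < 0, so the point is a saddle point.
D = (2)·(2) − (5)^2 = -21.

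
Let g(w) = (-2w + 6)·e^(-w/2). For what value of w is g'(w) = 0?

By the product rule, g'(w) = (w - 5)·e^(-w/2). Since e^(-w/2) > 0, the only critical point is w = 5.
g''(5) has the same sign as 1 > 0, so this is a local minimum.
g(5) = (-4)·e^(-5/2) ≈ -0.3283.

5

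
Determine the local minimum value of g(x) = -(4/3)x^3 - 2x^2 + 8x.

g'(x) = -4x^2 - 4x + 8. Setting g'(x) = 0 gives x ∈ {-2, 1}.
Second-derivative test with g''(x) = -8x - 4: g''(-2) = 12 > 0 ⇒ local minimum; g''(1) = -12 < 0 ⇒ local maximum.
The local minimum is g(-2) = -40/3.

-40/3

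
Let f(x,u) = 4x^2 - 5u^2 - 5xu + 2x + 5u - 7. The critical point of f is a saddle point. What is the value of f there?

∂f/∂x = 8x - 5u + 2 = 0 and ∂f/∂u = -5x - 10u + 5 = 0, so (x, u) = (1/21, 10/21).
The Hessian has f_{xx} = 8, f_{uu} = -10, f_{xu} = -5, giving D = -105 < 0, so the point is a saddle point.
f(1/21, 10/21) = -121/21.

-121/21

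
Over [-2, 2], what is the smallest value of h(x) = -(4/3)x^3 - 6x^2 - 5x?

-134/3

Differentiating, h'(x) = -4x^2 - 12x - 5; whose only zero in [-2, 2] is x = -1/2.
Candidates: h(-2) = -10/3; h(-1/2) = 7/6; h(2) = -134/3.
So the minimum is h(2) = -134/3.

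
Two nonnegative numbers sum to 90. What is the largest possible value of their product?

2025

With x + y = 90, the product is P(x) = x(90 − x).
P'(x) = 90 − 2x = 0 gives x = 45; P'' = −2 < 0, so this is the maximum.
P = 45·45 = 2025.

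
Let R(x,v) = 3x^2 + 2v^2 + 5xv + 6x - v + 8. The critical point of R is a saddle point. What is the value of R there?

113

∂R/∂x = 6x + 5v + 6 = 0 and ∂R/∂v = 5x + 4v - 1 = 0, so (x, v) = (29, -36).
The Hessian has R_{xx} = 6, R_{vv} = 4, R_{xv} = 5, giving D = -1 < 0, so the point is a saddle point.
R(29, -36) = 113.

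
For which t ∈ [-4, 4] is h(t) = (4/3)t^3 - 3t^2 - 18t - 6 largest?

-3/2

The derivative is 4t^2 - 6t - 18, which vanishes at t = -3/2 and t = 3.
Compare values at every candidate in [-4, 4]: h(-4) = -202/3, h(-3/2) = 39/4, h(3) = -51, h(4) = -122/3.
The maximum over the interval is 39/4, attained at t = -3/2.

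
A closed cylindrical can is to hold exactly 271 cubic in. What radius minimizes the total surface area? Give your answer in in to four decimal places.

With radius r and height h, πr²h = 271 so h = 271/(πr²), and S(r) = 2πr² + 2πrh = 2πr² + 2·271/r.
S'(r) = 4πr − 2·271/r² = 0 ⇒ r³ = 271/(2π), so r ≈ 3.5070 and h = 2r ≈ 7.0139.
S''(r) = 4π + 4·271/r³ > 0, so this is the minimum; S ≈ 231.8253.

3.5070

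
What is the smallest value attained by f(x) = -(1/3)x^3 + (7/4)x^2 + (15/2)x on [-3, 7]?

The derivative is -x^2 + (7/2)x + 15/2, which vanishes at x = -3/2 and x = 5.
Candidates: f(-3) = 9/4,  f(-3/2) = -99/16,  f(5) = 475/12,  f(7) = 287/12.
Hence the absolute minimum is -99/16 at x = -3/2.

-99/16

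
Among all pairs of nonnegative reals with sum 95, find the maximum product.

With x + y = 95, the product is P(x) = x(95 − x).
P'(x) = 95 − 2x = 0 gives x = 95/2; P'' = −2 < 0, so this is the maximum.
P = 95/2·95/2 = 9025/4.

9025/4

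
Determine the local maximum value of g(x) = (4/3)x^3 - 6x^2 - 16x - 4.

14/3

g'(x) = 4x^2 - 12x - 16. Setting g'(x) = 0 gives x ∈ {-1, 4}.
g''(x) = 8x - 12. g''(-1) = -20 < 0 ⇒ local maximum; g''(4) = 20 > 0 ⇒ local minimum.
The local maximum is g(-1) = 14/3.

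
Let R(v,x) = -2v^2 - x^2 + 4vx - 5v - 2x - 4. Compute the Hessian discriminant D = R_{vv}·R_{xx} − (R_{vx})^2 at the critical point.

-8

∂R/∂v = -4v + 4x - 5 = 0 and ∂R/∂x = 4v - 2x - 2 = 0, so (v, x) = (9/4, 7/2).
The Hessian has R_{vv} = -4, R_{xx} = -2, R_{vx} = 4, giving D = -8 < 0, so the point is a saddle point.
D = (-4)·(-2) − (4)^2 = -8.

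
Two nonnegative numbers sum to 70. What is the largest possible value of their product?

With x + y = 70, the product is P(x) = x(70 − x).
P'(x) = 70 − 2x = 0 gives x = 35; P'' = −2 < 0, so this is the maximum.
P = 35·35 = 1225.

1225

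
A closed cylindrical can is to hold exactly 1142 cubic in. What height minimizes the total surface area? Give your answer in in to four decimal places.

11.3290

With radius r and height h, πr²h = 1142 so h = 1142/(πr²), and S(r) = 2πr² + 2πrh = 2πr² + 2·1142/r.
S'(r) = 4πr − 2·1142/r² = 0 ⇒ r³ = 1142/(2π), so r ≈ 5.6645 and h = 2r ≈ 11.3290.
S''(r) = 4π + 4·1142/r³ > 0, so this is the minimum; S ≈ 604.8188.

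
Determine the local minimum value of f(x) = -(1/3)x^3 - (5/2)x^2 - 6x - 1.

7/2

f'(x) = -x^2 - 5x - 6 = 0 at x = -3, -2.
Since f''(x) = -2x - 5, we get f''(-3) = 1 > 0 ⇒ local minimum; f''(-2) = -1 < 0 ⇒ local maximum.
Thus f has its local minimum at x = -3, with value 7/2.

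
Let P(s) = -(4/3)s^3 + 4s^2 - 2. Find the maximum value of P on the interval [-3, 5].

70

P'(s) = -4s^2 + 8s, which vanishes at s = 0 and s = 2.
Evaluating at the critical points and endpoints: P(-3) = 70, P(0) = -2, P(2) = 10/3, P(5) = -206/3.
So the maximum is P(-3) = 70.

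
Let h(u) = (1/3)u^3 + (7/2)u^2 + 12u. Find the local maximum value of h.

-40/3

h'(u) = u^2 + 7u + 12 = 0 at u = -4, -3.
Second-derivative test with h''(u) = 2u + 7: h''(-4) = -1 < 0 ⇒ local maximum; h''(-3) = 1 > 0 ⇒ local minimum.
Thus h has its local maximum at u = -4, with value -40/3.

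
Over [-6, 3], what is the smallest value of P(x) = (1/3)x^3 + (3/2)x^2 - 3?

The derivative is x^2 + 3x, which vanishes at x = -3 and x = 0.
Compare values at every candidate in [-6, 3]: P(-6) = -21,  P(-3) = 3/2,  P(0) = -3,  P(3) = 39/2.
So the minimum is P(-6) = -21.

-21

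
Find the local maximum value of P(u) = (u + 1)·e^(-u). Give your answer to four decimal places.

Differentiating with the product rule gives P'(u) = (-u)·e^(-u). Since e^(-u) > 0, the only critical point is u = 0.
P''(0) has the same sign as -1 < 0, so this is a local maximum.
P(0) = (1)·e^(0) ≈ 1.0000.

1.0000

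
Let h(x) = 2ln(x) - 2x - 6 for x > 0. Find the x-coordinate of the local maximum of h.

1

h'(x) = 2/x − 2 = 0 gives x = 1.
h''(x) = -2/x², which is negative for x > 0, so this is a local maximum.
h(1) = 2·ln(1) - 2 - 6 ≈ -8.0000.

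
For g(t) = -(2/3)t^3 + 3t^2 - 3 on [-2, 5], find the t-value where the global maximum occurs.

g'(t) = -2t^2 + 6t, which vanishes at t = 0 and t = 3.
Compare values at every candidate in [-2, 5]: g(-2) = 43/3,  g(0) = -3,  g(3) = 6,  g(5) = -34/3.
So the maximum is g(-2) = 43/3.

-2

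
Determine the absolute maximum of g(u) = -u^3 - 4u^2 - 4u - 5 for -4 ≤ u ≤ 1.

Differentiating, g'(u) = -3u^2 - 8u - 4; which vanishes at u = -2 and u = -2/3.
Evaluating at the critical points and endpoints: g(-4) = 11; g(-2) = -5; g(-2/3) = -103/27; g(1) = -14.
So the maximum is g(-4) = 11.

11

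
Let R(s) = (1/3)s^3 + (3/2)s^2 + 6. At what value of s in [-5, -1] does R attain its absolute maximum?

R'(s) = s^2 + 3s, whose only zero in [-5, -1] is s = -3.
Candidates: R(-5) = 11/6; R(-3) = 21/2; R(-1) = 43/6.
So the maximum is R(-3) = 21/2.

-3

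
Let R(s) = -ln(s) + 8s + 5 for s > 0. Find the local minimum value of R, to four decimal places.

8.0794

R'(s) = -1/s + 8 = 0 gives s = 1/8.
R''(s) = 1/s², which is positive for s > 0, so this is a local minimum.
R(1/8) = -1·ln(1/8) + 1 + 5 ≈ 8.0794.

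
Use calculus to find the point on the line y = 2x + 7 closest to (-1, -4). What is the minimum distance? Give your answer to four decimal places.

Minimize D(x)^2 = (x + 1)^2 + (2x + 11)^2.
d/dx[D^2] = 2(x + 1) + 2·2·(2x + 11) = 0 ⇒ x = -23/5.
Then y = -11/5 and the distance is √(81/5) ≈ 4.0249.

4.0249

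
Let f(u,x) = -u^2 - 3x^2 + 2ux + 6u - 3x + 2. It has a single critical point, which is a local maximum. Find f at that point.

97/8

∂f/∂u = -2u + 2x + 6 = 0 and ∂f/∂x = 2u - 6x - 3 = 0, so (u, x) = (15/4, 3/4).
The Hessian has f_{uu} = -2, f_{xx} = -6, f_{ux} = 2, giving D = 8 > 0 with f_{uu} < 0, so the point is a local maximum.
f(15/4, 3/4) = 97/8.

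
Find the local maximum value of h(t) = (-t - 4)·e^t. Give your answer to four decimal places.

0.0067

By the product rule, h'(t) = (-t - 5)·e^t. Since e^t > 0, the only critical point is t = -5.
h''(-5) has the same sign as -1 < 0, so this is a local maximum.
h(-5) = (1)·e^(-5) ≈ 0.0067.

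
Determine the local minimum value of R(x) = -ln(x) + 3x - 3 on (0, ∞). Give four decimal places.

-0.9014

R'(x) = -1/x + 3 = 0 gives x = 1/3.
R''(x) = 1/x², which is positive for x > 0, so this is a local minimum.
R(1/3) = -1·ln(1/3) + 1 - 3 ≈ -0.9014.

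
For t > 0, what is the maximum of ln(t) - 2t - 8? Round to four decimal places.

f'(t) = 1/t − 2 = 0 gives t = 1/2.
f''(t) = -1/t², which is negative for t > 0, so this is a local maximum.
f(1/2) = 1·ln(1/2) - 1 - 8 ≈ -9.6931.

-9.6931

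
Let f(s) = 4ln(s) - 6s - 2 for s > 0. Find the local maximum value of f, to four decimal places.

-7.6219

f'(s) = 4/s − 6 = 0 gives s = 2/3.
f''(s) = -4/s², which is negative for s > 0, so this is a local maximum.
f(2/3) = 4·ln(2/3) - 4 - 2 ≈ -7.6219.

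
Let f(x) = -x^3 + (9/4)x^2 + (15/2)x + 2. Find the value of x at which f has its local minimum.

f'(x) = -3x^2 + (9/2)x + 15/2. Setting f'(x) = 0 gives x ∈ {-1, 5/2}.
Second-derivative test with f''(x) = -6x + 9/2: f''(-1) = 21/2 > 0 ⇒ local minimum; f''(5/2) = -21/2 < 0 ⇒ local maximum.
The local minimum is f(-1) = -9/4.

-1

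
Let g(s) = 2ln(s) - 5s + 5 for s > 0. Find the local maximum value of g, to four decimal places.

g'(s) = 2/s − 5 = 0 gives s = 2/5.
g''(s) = -2/s², which is negative for s > 0, so this is a local maximum.
g(2/5) = 2·ln(2/5) - 2 + 5 ≈ 1.1674.

1.1674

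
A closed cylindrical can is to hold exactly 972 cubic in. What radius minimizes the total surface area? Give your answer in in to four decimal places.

5.3682

With radius r and height h, πr²h = 972 so h = 972/(πr²), and S(r) = 2πr² + 2πrh = 2πr² + 2·972/r.
S'(r) = 4πr − 2·972/r² = 0 ⇒ r³ = 972/(2π), so r ≈ 5.3682 and h = 2r ≈ 10.7364.
S''(r) = 4π + 4·972/r³ > 0, so this is the minimum; S ≈ 543.1987.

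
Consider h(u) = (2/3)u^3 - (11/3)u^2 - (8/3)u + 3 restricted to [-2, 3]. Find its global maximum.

280/81

The derivative is 2u^2 - (22/3)u - 8/3, whose only zero in [-2, 3] is u = -1/3.
Evaluating at the critical points and endpoints: h(-2) = -35/3; h(-1/3) = 280/81; h(3) = -20.
So the maximum is h(-1/3) = 280/81.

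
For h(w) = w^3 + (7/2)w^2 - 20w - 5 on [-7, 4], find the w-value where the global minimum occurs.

h'(w) = 3w^2 + 7w - 20, which vanishes at w = -4 and w = 5/3.
Evaluating at the critical points and endpoints: h(-7) = -73/2; h(-4) = 67; h(5/3) = -1295/54; h(4) = 35.
The minimum over the interval is -73/2, attained at w = -7.

-7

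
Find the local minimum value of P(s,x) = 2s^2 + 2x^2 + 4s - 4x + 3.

-1

∂P/∂s = 4s + 4 = 0 and ∂P/∂x = 4x - 4 = 0, so (s, x) = (-1, 1).
The Hessian has P_{ss} = 4, P_{xx} = 4, P_{sx} = 0, giving D = 16 > 0 with P_{ss} > 0, so the point is a local minimum.
P(-1, 1) = -1.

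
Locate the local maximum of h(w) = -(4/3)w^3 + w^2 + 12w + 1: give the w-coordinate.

2

h'(w) = -4w^2 + 2w + 12. Setting h'(w) = 0 gives w ∈ {-3/2, 2}.
Since h''(w) = -8w + 2, we get h''(-3/2) = 14 > 0 ⇒ local minimum; h''(2) = -14 < 0 ⇒ local maximum.
Thus h has its local maximum at w = 2, with value 55/3.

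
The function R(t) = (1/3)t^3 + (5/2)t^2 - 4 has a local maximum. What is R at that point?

Critical points: R'(t) = t^2 + 5t vanishes at t = -5, 0.
R''(t) = 2t + 5. R''(-5) = -5 < 0 ⇒ local maximum; R''(0) = 5 > 0 ⇒ local minimum.
So the local maximum value is R(-5) = 101/6.

101/6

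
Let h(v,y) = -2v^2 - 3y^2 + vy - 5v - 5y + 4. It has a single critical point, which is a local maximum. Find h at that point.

∂h/∂v = -4v + y - 5 = 0 and ∂h/∂y = v - 6y - 5 = 0, so (v, y) = (-35/23, -25/23).
The Hessian has h_{vv} = -4, h_{yy} = -6, h_{vy} = 1, giving D = 23 > 0 with h_{vv} < 0, so the point is a local maximum.
h(-35/23, -25/23) = 242/23.

242/23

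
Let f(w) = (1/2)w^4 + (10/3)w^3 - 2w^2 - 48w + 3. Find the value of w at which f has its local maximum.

-3

f'(w) = 2w^3 + 10w^2 - 4w - 48. Setting f'(w) = 0 gives w ∈ {-4, -3, 2}.
f''(w) = 6w^2 + 20w - 4. f''(-4) = 12 > 0 ⇒ local minimum; f''(-3) = -10 < 0 ⇒ local maximum; f''(2) = 60 > 0 ⇒ local minimum.
The local maximum is f(-3) = 159/2.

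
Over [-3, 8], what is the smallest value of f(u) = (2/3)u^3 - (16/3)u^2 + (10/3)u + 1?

-75

The derivative is 2u^2 - (32/3)u + 10/3, which vanishes at u = 1/3 and u = 5.
Compare values at every candidate in [-3, 8]: f(-3) = -75, f(1/3) = 125/81, f(5) = -97/3, f(8) = 83/3.
Hence the absolute minimum is -75 at u = -3.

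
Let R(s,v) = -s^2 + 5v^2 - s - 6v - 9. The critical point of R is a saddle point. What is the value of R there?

∂R/∂s = -2s - 1 = 0 and ∂R/∂v = 10v - 6 = 0, so (s, v) = (-1/2, 3/5).
The Hessian has R_{ss} = -2, R_{vv} = 10, R_{sv} = 0, giving D = -20 < 0, so the point is a saddle point.
R(-1/2, 3/5) = -211/20.

-211/20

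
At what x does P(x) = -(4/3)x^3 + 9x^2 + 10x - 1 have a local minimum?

P'(x) = -4x^2 + 18x + 10. Setting P'(x) = 0 gives x ∈ {-1/2, 5}.
Since P''(x) = -8x + 18, we get P''(-1/2) = 22 > 0 ⇒ local minimum; P''(5) = -22 < 0 ⇒ local maximum.
So the local minimum value is P(-1/2) = -43/12.

-1/2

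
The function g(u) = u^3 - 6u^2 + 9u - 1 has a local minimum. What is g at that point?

Critical points: g'(u) = 3u^2 - 12u + 9 vanishes at u = 1, 3.
Since g''(u) = 6u - 12, we get g''(1) = -6 < 0 ⇒ local maximum; g''(3) = 6 > 0 ⇒ local minimum.
So the local minimum value is g(3) = -1.

-1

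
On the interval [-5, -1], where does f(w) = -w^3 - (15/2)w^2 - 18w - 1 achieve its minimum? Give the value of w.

-1

Differentiating, f'(w) = -3w^2 - 15w - 18; which vanishes at w = -3 and w = -2.
Candidates: f(-5) = 53/2, f(-3) = 25/2, f(-2) = 13, f(-1) = 21/2.
The minimum over the interval is 21/2, attained at w = -1.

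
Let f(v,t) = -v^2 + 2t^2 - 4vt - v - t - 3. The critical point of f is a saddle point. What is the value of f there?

-67/24

∂f/∂v = -2v - 4t - 1 = 0 and ∂f/∂t = -4v + 4t - 1 = 0, so (v, t) = (-1/3, -1/12).
The Hessian has f_{vv} = -2, f_{tt} = 4, f_{vt} = -4, giving D = -24 < 0, so the point is a saddle point.
f(-1/3, -1/12) = -67/24.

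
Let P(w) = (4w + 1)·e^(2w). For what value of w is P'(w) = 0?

Differentiating with the product rule gives P'(w) = (8w + 6)·e^(2w). Since e^(2w) > 0, the only critical point is w = -3/4.
P''(-3/4) has the same sign as 8 > 0, so this is a local minimum.
P(-3/4) = (-2)·e^(-3/2) ≈ -0.4463.

-3/4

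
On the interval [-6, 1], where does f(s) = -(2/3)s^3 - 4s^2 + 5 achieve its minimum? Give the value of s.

f'(s) = -2s^2 - 8s, which vanishes at s = -4 and s = 0.
Compare values at every candidate in [-6, 1]: f(-6) = 5, f(-4) = -49/3, f(0) = 5, f(1) = 1/3.
The minimum over the interval is -49/3, attained at s = -4.

-4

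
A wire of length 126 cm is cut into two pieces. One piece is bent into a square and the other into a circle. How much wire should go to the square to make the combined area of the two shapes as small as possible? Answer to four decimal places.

Let x be the length used for the square. Square side x/4; circle radius (126−x)/(2π).
A(x) = (x/4)² + π·((126−x)/(2π))² = x²/16 + (126−x)²/(4π) for 0 ≤ x ≤ 126. A'(x) = x/8 − (126−x)/(2π) = 0 gives x = 4·126/(π+4) ≈ 70.5725.
A'' = 1/8 + 1/(2π) > 0, so this gives the minimum combined area; x ≈ 70.5725 cm to the square.

70.5725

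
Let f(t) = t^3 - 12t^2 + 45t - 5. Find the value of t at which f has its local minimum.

5

Critical points: f'(t) = 3t^2 - 24t + 45 vanishes at t = 3, 5.
Second-derivative test with f''(t) = 6t - 24: f''(3) = -6 < 0 ⇒ local maximum; f''(5) = 6 > 0 ⇒ local minimum.
So the local minimum value is f(5) = 45.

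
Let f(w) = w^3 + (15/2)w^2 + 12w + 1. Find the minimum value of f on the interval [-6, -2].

-17

Differentiating, f'(w) = 3w^2 + 15w + 12; whose only zero in [-6, -2] is w = -4.
Candidates: f(-6) = -17,  f(-4) = 9,  f(-2) = -1.
The minimum over the interval is -17, attained at w = -6.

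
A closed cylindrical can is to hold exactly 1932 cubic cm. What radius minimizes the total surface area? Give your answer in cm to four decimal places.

6.7496

With radius r and height h, πr²h = 1932 so h = 1932/(πr²), and S(r) = 2πr² + 2πrh = 2πr² + 2·1932/r.
S'(r) = 4πr − 2·1932/r² = 0 ⇒ r³ = 1932/(2π), so r ≈ 6.7496 and h = 2r ≈ 13.4991.
S''(r) = 4π + 4·1932/r³ > 0, so this is the minimum; S ≈ 858.7221.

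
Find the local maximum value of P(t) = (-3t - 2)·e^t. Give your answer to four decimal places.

0.5666

By the product rule, P'(t) = (-3t - 5)·e^t. Since e^t > 0, the only critical point is t = -5/3.
P''(-5/3) has the same sign as -3 < 0, so this is a local maximum.
P(-5/3) = (3)·e^(-5/3) ≈ 0.5666.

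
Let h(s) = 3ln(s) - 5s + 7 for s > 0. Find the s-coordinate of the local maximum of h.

h'(s) = 3/s − 5 = 0 gives s = 3/5.
h''(s) = -3/s², which is negative for s > 0, so this is a local maximum.
h(3/5) = 3·ln(3/5) - 3 + 7 ≈ 2.4675.

3/5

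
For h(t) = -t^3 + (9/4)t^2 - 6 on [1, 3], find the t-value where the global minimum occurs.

3

The derivative is -3t^2 + (9/2)t, whose only zero in [1, 3] is t = 3/2.
Evaluating at the critical points and endpoints: h(1) = -19/4; h(3/2) = -69/16; h(3) = -51/4.
The minimum over the interval is -51/4, attained at t = 3.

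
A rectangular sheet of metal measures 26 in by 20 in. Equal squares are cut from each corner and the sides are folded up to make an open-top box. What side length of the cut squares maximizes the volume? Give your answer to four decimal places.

3.7367

With cut size x, the volume is V(x) = x(26 − 2x)(20 − 2x) for 0 < x < 10.
V'(x) = 12x^2 − 184x + 520. Setting V'(x) = 0 gives x ≈ 3.7367 (the root in (0, 10)).
V''(x) = 24x − 184 is negative there, so this is the maximum; V ≈ 867.1958.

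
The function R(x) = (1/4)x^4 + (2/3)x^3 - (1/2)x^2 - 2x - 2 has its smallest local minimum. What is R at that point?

R'(x) = x^3 + 2x^2 - x - 2. Setting R'(x) = 0 gives x ∈ {-2, -1, 1}.
Second-derivative test with R''(x) = 3x^2 + 4x - 1: R''(-2) = 3 > 0 ⇒ local minimum; R''(-1) = -2 < 0 ⇒ local maximum; R''(1) = 6 > 0 ⇒ local minimum.
The smallest local minimum is R(1) = -43/12.

-43/12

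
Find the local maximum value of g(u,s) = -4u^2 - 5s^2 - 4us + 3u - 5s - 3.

13/64

∂g/∂u = -8u - 4s + 3 = 0 and ∂g/∂s = -4u - 10s - 5 = 0, so (u, s) = (25/32, -13/16).
The Hessian has g_{uu} = -8, g_{ss} = -10, g_{us} = -4, giving D = 64 > 0 with g_{uu} < 0, so the point is a local maximum.
g(25/32, -13/16) = 13/64.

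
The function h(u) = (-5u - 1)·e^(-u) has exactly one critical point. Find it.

4/5

h'(u) = (-5)·e^(-u) + (-5u - 1)·(-1)·e^(-u) = (5u - 4)·e^(-u). Since e^(-u) > 0, the only critical point is u = 4/5.
h''(4/5) has the same sign as 5 > 0, so this is a local minimum.
h(4/5) = (-5)·e^(-4/5) ≈ -2.2466.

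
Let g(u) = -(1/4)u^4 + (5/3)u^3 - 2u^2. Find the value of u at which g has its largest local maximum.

g'(u) = -u^3 + 5u^2 - 4u = 0 at u = 0, 1, 4.
Since g''(u) = -3u^2 + 10u - 4, we get g''(0) = -4 < 0 ⇒ local maximum; g''(1) = 3 > 0 ⇒ local minimum; g''(4) = -12 < 0 ⇒ local maximum.
So the largest local maximum value is g(4) = 32/3.

4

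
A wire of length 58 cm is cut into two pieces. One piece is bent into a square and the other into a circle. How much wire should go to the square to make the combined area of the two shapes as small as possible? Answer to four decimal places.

32.4858

Let x be the length used for the square. Square side x/4; circle radius (58−x)/(2π).
A(x) = (x/4)² + π·((58−x)/(2π))² = x²/16 + (58−x)²/(4π) for 0 ≤ x ≤ 58. A'(x) = x/8 − (58−x)/(2π) = 0 gives x = 4·58/(π+4) ≈ 32.4858.
A'' = 1/8 + 1/(2π) > 0, so this gives the minimum combined area; x ≈ 32.4858 cm to the square.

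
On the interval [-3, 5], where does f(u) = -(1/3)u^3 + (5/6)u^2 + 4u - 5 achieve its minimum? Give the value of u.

-4/3

The derivative is -u^2 + (5/3)u + 4, which vanishes at u = -4/3 and u = 3.
Candidates: f(-3) = -1/2,  f(-4/3) = -653/81,  f(3) = 11/2,  f(5) = -35/6.
So the minimum is f(-4/3) = -653/81.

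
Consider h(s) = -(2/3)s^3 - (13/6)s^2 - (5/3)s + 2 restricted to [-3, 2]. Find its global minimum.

-46/3

Differentiating, h'(s) = -2s^2 - (13/3)s - 5/3; which vanishes at s = -5/3 and s = -1/2.
Candidates: h(-3) = 11/2,  h(-5/3) = 299/162,  h(-1/2) = 19/8,  h(2) = -46/3.
The minimum over the interval is -46/3, attained at s = 2.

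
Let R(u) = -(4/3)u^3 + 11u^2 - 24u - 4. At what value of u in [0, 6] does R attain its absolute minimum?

Differentiating, R'(u) = -4u^2 + 22u - 24; which vanishes at u = 3/2 and u = 4.
Evaluating at the critical points and endpoints: R(0) = -4,  R(3/2) = -79/4,  R(4) = -28/3,  R(6) = -40.
Hence the absolute minimum is -40 at u = 6.

6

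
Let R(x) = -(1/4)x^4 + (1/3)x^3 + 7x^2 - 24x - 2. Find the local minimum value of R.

-70/3

R'(x) = -x^3 + x^2 + 14x - 24. Setting R'(x) = 0 gives x ∈ {-4, 2, 3}.
Second-derivative test with R''(x) = -3x^2 + 2x + 14: R''(-4) = -42 < 0 ⇒ local maximum; R''(2) = 6 > 0 ⇒ local minimum; R''(3) = -7 < 0 ⇒ local maximum.
Thus R has its local minimum at x = 2, with value -70/3.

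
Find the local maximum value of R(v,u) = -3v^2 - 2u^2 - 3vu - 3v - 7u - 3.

19/5

∂R/∂v = -6v - 3u - 3 = 0 and ∂R/∂u = -3v - 4u - 7 = 0, so (v, u) = (3/5, -11/5).
The Hessian has R_{vv} = -6, R_{uu} = -4, R_{vu} = -3, giving D = 15 > 0 with R_{vv} < 0, so the point is a local maximum.
R(3/5, -11/5) = 19/5.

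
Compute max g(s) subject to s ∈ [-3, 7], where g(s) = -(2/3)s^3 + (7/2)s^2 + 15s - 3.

g'(s) = -2s^2 + 7s + 15, which vanishes at s = -3/2 and s = 5.
Evaluating at the critical points and endpoints: g(-3) = 3/2, g(-3/2) = -123/8, g(5) = 457/6, g(7) = 269/6.
Hence the absolute maximum is 457/6 at s = 5.

457/6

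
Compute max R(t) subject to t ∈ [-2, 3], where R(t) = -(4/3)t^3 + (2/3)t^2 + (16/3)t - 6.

-70/81

Differentiating, R'(t) = -4t^2 + (4/3)t + 16/3; which vanishes at t = -1 and t = 4/3.
Evaluating at the critical points and endpoints: R(-2) = -10/3, R(-1) = -28/3, R(4/3) = -70/81, R(3) = -20.
Hence the absolute maximum is -70/81 at t = 4/3.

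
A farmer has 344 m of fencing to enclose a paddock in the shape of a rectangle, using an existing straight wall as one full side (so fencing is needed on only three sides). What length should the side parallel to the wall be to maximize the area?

Let the sides perpendicular to the wall have length x and the parallel side y, so 2x + y = 344 and the area is A = xy = x(344 − 2x).
A'(x) = 344 − 4x = 0 gives x = 86, and A''(x) = −4 < 0 confirms a maximum.
Then y = 344 − 2·86 = 172 and A = 14792.

172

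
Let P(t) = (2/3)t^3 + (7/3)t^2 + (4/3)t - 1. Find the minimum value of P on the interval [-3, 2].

P'(t) = 2t^2 + (14/3)t + 4/3, which vanishes at t = -2 and t = -1/3.
Evaluating at the critical points and endpoints: P(-3) = -2; P(-2) = 1/3; P(-1/3) = -98/81; P(2) = 49/3.
Hence the absolute minimum is -2 at t = -3.

-2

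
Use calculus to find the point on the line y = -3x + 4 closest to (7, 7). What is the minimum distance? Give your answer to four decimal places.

7.5895

Minimize D(x)^2 = (x - 7)^2 + (-3x - 3)^2.
d/dx[D^2] = 2(x - 7) + 2·(-3)·(-3x - 3) = 0 ⇒ x = -1/5.
Then y = 23/5 and the distance is √(288/5) ≈ 7.5895.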